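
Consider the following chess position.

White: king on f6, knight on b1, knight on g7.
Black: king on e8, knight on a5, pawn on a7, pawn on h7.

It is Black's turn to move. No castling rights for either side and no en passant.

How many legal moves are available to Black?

Black to move; king on e8.
In check: yes, from the white knight on g7.
Legal moves: Kf8, Kd8, Kd7.
Count: 3.

3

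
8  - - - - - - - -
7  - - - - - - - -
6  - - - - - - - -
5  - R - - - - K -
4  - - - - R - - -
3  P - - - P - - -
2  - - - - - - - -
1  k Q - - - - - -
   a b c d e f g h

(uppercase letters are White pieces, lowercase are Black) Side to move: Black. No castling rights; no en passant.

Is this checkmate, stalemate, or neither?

checkmate

Black to move; black king on a1.
In check: yes, from the white queen on b1.
King squares — b1: attacked by Rb5; a2: attacked by Qb1; b2: attacked by Qb1.
Legal moves for Black: none.
In check with no legal moves → checkmate.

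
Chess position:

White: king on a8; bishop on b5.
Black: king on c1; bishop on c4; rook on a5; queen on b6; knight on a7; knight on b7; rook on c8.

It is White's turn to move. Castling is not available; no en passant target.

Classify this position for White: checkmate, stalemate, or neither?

checkmate

White to move; white king on a8.
In check: yes, from the black rook on c8.
King squares — a7: attacked by Ra5; b7: attacked by Qb6; b8: attacked by Rc8.
Legal moves for White: none.
In check with no legal moves → checkmate.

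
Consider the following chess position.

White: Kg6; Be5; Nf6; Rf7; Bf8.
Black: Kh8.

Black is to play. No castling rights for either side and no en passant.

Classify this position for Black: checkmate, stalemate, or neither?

stalemate

Black to move; black king on h8.
In check: no.
King squares — g7: attacked by Kg6; h7: attacked by Nf6; g8: attacked by Nf6.
Legal moves for Black: none.
Not in check and no legal moves → stalemate.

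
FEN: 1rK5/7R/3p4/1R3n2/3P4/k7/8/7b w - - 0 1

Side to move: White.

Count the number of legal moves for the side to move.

White to move; king on c8.
In check: yes, from the black rook on b8.
Legal moves: Kxb8, Kd7, Kc7, Rxb8.
Count: 4.

4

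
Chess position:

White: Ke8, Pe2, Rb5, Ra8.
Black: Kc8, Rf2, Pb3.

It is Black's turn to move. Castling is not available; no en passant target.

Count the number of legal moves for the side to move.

1

Black to move; king on c8.
In check: yes, from the white rook on a8.
Legal moves: Kc7.
Count: 1.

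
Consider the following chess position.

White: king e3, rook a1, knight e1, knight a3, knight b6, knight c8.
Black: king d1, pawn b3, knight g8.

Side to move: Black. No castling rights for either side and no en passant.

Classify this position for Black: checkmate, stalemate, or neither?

checkmate

Black to move; black king on d1.
In check: yes, from the white rook on a1.
King squares — c1: attacked by Ra1; e1: attacked by Ra1; c2: attacked by Ne1; d2: attacked by Ke3; e2: attacked by Ke3.
Legal moves for Black: none.
In check with no legal moves → checkmate.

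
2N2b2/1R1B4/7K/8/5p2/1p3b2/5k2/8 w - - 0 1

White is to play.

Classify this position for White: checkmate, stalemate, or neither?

White to move; white king on h6.
In check: yes, from the black bishop on f8.
King squares — g5: available; h5: attacked by Bf3; g6: available; g7: attacked by Bf8; h7: available.
Legal moves for White: Kh7, Kg6, Kg5.
White is in check but has 3 legal moves → neither.

neither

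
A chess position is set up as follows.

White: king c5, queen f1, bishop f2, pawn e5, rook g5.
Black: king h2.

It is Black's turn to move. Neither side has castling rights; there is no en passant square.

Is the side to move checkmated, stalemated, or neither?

stalemate

Black to move; black king on h2.
In check: no.
King squares — g1: attacked by Qf1; h1: attacked by Qf1; g2: attacked by Qf1; g3: attacked by Bf2; h3: attacked by Qf1.
Legal moves for Black: none.
Not in check and no legal moves → stalemate.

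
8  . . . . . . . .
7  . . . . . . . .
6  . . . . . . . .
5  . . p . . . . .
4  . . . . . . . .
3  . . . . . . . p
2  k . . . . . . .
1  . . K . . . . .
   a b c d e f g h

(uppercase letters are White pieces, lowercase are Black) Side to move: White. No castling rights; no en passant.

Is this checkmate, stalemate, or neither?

neither

White to move; white king on c1.
In check: no.
Legal moves for White: Kd2, Kc2, Kd1.
White has 3 legal moves and is not in check → neither.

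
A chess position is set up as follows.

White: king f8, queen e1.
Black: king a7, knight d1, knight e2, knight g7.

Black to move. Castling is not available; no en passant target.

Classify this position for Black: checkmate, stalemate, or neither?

Black to move; black king on a7.
In check: no.
Legal moves for Black include: Ne8, Ne6+, Nh5, Nf5, Kb8, Ka8, Kb7, Kb6, Ka6, Nf4, Nd4, Ng3, Nec3, Ng1, Nc1, Ne3, Ndc3, Nf2, ... (list truncated; more exist).
Black has legal moves and is not in check → neither.

neither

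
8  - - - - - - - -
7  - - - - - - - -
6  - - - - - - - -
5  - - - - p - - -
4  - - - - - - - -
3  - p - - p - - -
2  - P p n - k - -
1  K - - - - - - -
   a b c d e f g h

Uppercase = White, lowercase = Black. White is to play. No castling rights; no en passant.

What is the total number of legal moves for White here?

0

White to move; king on a1.
In check: no.
Legal moves: none.
Count: 0.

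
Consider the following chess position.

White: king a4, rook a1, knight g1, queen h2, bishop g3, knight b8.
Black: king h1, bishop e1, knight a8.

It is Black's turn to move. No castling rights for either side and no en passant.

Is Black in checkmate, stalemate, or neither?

Black to move; black king on h1.
In check: yes, from the white queen on h2.
King squares — g1: attacked by Qh2; g2: attacked by Qh2; h2: attacked by Bg3.
Legal moves for Black: none.
In check with no legal moves → checkmate.

checkmate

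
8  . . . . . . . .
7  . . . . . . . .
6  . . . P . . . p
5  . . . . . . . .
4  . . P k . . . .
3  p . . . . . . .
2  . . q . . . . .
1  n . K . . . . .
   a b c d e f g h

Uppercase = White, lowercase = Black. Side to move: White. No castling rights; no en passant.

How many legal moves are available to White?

0

White to move; king on c1.
In check: yes, from the black queen on c2.
Legal moves: none.
Count: 0.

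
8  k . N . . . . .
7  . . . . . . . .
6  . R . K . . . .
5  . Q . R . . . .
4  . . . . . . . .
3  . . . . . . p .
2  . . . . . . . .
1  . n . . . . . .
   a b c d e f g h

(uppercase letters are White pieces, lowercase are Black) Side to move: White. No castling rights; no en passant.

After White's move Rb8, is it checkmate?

After Rb8: black king on a8; in check: yes, from the white rook on b8.
King squares — a7: attacked by Nc8; b7: attacked by Qb5; b8: attacked by Qb5.
Black has no legal moves → checkmate.

yes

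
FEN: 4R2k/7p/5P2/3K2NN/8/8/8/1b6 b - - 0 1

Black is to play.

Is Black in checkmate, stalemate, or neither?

checkmate

Black to move; black king on h8.
In check: yes, from the white rook on e8.
King squares — g7: attacked by Nh5; h7: own pawn; g8: attacked by Re8.
Legal moves for Black: none.
In check with no legal moves → checkmate.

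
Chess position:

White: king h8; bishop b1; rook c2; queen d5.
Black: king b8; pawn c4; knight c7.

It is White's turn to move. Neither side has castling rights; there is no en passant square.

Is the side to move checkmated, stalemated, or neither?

White to move; white king on h8.
In check: no.
Legal moves for White include: Kg8, Kh7, Kg7, Qg8+, Qd8+, Qa8+, Qf7, Qd7, Qb7+, Qe6, Qd6, Qc6, Qh5, Qg5, Qf5, Qe5, Qc5, Qb5+, ... (list truncated; more exist).
White has legal moves and is not in check → neither.

neither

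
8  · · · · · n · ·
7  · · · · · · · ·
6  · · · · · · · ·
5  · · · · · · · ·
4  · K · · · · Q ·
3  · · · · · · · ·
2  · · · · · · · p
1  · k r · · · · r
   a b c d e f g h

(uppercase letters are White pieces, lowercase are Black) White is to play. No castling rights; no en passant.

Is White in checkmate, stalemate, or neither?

neither

White to move; white king on b4.
In check: no.
Legal moves for White include: Qg8, Qc8, Qg7, Qd7, Qg6+, Qe6, Qh5, Qg5, Qf5+, Qh4, Qf4, Qe4+, Qd4, Qc4, Qh3, Qg3, Qf3, Qg2, ... (list truncated; more exist).
White has legal moves and is not in check → neither.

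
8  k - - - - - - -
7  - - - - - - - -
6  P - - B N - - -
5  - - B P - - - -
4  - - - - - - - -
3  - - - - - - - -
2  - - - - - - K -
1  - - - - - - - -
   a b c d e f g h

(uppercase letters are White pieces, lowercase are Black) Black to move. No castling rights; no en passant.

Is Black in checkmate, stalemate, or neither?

stalemate

Black to move; black king on a8.
In check: no.
King squares — a7: attacked by Bc5; b7: attacked by Pa6; b8: attacked by Bd6.
Legal moves for Black: none.
Not in check and no legal moves → stalemate.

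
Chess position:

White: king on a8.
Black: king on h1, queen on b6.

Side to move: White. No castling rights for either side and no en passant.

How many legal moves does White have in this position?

White to move; king on a8.
In check: no.
Legal moves: none.
Count: 0.

0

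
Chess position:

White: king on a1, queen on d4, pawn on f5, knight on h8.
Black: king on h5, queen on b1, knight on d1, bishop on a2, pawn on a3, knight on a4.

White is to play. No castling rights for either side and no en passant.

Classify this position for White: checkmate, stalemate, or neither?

White to move; white king on a1.
In check: yes, from the black queen on b1.
King squares — b1: attacked by Ba2; a2: attacked by Qb1; b2: attacked by Qb1.
Legal moves for White: none.
In check with no legal moves → checkmate.

checkmate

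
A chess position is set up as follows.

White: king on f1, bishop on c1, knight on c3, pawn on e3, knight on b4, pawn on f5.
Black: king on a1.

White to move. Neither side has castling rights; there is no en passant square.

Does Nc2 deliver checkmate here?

After Nc2: black king on a1; in check: yes, from the white knight on c2.
King squares — b1: attacked by Nc3; a2: attacked by Nc3; b2: attacked by Bc1.
Black has no legal moves → checkmate.

yes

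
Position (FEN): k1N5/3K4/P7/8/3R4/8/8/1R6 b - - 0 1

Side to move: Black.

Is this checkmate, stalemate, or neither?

Black to move; black king on a8.
In check: no.
King squares — a7: attacked by Nc8; b7: attacked by Rb1; b8: attacked by Rb1.
Legal moves for Black: none.
Not in check and no legal moves → stalemate.

stalemate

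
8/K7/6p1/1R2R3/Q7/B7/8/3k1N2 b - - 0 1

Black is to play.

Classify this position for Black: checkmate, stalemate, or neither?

checkmate

Black to move; black king on d1.
In check: yes, from the white queen on a4.
King squares — c1: attacked by Ba3; e1: attacked by Re5; c2: attacked by Qa4; d2: attacked by Nf1; e2: attacked by Re5.
Legal moves for Black: none.
In check with no legal moves → checkmate.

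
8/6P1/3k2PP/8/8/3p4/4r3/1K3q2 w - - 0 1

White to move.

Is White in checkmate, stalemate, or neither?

checkmate

White to move; white king on b1.
In check: yes, from the black queen on f1.
King squares — a1: attacked by Qf1; c1: attacked by Qf1; a2: attacked by Re2; b2: attacked by Re2; c2: attacked by Re2.
Legal moves for White: none.
In check with no legal moves → checkmate.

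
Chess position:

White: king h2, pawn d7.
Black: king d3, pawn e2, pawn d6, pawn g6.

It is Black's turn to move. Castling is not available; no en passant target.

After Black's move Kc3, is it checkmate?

After Kc3: white king on h2; in check: no.
White is not in check, so this cannot be checkmate.

no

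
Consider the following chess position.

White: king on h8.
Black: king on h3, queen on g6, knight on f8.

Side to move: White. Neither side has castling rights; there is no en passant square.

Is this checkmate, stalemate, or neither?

White to move; white king on h8.
In check: no.
King squares — g7: attacked by Qg6; h7: attacked by Qg6; g8: attacked by Qg6.
Legal moves for White: none.
Not in check and no legal moves → stalemate.

stalemate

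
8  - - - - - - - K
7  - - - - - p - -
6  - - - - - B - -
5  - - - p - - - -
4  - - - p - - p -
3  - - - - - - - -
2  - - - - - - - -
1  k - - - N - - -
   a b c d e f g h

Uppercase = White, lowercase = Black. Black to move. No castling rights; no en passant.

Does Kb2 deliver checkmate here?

After Kb2: white king on h8; in check: no.
White is not in check, so this cannot be checkmate.

no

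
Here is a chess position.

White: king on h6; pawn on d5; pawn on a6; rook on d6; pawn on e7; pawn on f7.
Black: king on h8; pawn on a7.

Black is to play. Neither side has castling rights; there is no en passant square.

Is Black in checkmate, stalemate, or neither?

Black to move; black king on h8.
In check: no.
King squares — g7: attacked by Kh6; h7: attacked by Kh6; g8: attacked by Pf7.
Legal moves for Black: none.
Not in check and no legal moves → stalemate.

stalemate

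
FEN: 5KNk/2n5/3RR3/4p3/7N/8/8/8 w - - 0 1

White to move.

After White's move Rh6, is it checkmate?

yes

After Rh6: black king on h8; in check: yes, from the white rook on h6.
King squares — g7: attacked by Kf8; h7: attacked by Rh6; g8: attacked by Kf8.
Black has no legal moves → checkmate.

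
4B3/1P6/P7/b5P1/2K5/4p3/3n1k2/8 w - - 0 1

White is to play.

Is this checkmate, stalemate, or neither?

neither

White to move; white king on c4.
In check: yes, from the black knight on d2.
Legal moves for White: Kd5, Kc5, Kb5, Kd4, Kd3.
White is in check but has 5 legal moves → neither.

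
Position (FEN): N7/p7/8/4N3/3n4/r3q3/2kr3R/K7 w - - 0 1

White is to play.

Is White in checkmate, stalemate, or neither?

White to move; white king on a1.
In check: yes, from the black rook on a3.
King squares — b1: attacked by Kc2; a2: attacked by Ra3; b2: attacked by Kc2.
Legal moves for White: none.
In check with no legal moves → checkmate.

checkmate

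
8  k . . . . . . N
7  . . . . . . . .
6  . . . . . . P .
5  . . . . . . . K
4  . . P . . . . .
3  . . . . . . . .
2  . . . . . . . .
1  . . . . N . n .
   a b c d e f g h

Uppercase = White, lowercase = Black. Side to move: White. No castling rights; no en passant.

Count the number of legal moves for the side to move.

11

White to move; king on h5.
In check: no.
Legal moves: Nf7, Kh6, Kg5, Kh4, Kg4, Nf3, Nd3, Ng2, Nc2, g7, c5.
Count: 11.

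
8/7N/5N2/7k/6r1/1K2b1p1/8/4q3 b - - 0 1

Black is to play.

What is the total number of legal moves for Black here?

3

Black to move; king on h5.
In check: yes, from the white knight on f6.
Legal moves: Kh6, Kg6, Kh4.
Count: 3.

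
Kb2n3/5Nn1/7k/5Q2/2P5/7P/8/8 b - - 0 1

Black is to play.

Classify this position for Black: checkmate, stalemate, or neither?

checkmate

Black to move; black king on h6.
In check: yes, from the white knight on f7.
King squares — g5: attacked by Qf5; h5: attacked by Qf5; g6: attacked by Qf5; g7: own knight; h7: attacked by Qf5.
Legal moves for Black: none.
In check with no legal moves → checkmate.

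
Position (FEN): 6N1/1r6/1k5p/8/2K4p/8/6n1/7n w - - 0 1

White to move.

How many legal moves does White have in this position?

9

White to move; king on c4.
In check: no.
Legal moves: Ne7, Nxh6, Nf6, Kd5, Kd4, Kb4, Kd3, Kc3, Kb3.
Count: 9.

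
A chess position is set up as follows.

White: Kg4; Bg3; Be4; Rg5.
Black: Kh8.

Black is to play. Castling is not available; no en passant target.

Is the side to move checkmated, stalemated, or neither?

Black to move; black king on h8.
In check: no.
King squares — g7: attacked by Rg5; h7: attacked by Be4; g8: attacked by Rg5.
Legal moves for Black: none.
Not in check and no legal moves → stalemate.

stalemate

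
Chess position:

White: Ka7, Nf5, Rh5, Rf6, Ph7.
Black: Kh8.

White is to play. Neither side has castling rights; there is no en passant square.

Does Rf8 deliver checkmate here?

yes

After Rf8: black king on h8; in check: yes, from the white rook on f8.
King squares — g7: attacked by Nf5; h7: attacked by Rh5; g8: attacked by Ph7.
Black has no legal moves → checkmate.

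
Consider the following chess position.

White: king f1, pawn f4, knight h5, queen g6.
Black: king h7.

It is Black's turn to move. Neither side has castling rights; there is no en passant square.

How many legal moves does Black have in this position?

Black to move; king on h7.
In check: yes, from the white queen on g6.
Legal moves: Kh8, Kxg6.
Count: 2.

2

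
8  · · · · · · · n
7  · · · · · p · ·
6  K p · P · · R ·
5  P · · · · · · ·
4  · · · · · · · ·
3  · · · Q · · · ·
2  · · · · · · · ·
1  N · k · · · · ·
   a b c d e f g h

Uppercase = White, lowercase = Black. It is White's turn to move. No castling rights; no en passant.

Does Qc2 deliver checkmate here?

After Qc2: black king on c1; in check: yes, from the white queen on c2.
King squares — b1: attacked by Qc2; d1: attacked by Qc2; b2: attacked by Qc2; c2: attacked by Na1; d2: attacked by Qc2.
Black has no legal moves → checkmate.

yes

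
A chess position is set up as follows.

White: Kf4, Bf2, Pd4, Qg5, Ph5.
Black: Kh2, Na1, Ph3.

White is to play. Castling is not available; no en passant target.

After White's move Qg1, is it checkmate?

After Qg1: black king on h2; in check: yes, from the white queen on g1.
King squares — g1: attacked by Bf2; h1: attacked by Qg1; g2: attacked by Qg1; g3: attacked by Qg1; h3: own pawn.
Black has no legal moves → checkmate.

yes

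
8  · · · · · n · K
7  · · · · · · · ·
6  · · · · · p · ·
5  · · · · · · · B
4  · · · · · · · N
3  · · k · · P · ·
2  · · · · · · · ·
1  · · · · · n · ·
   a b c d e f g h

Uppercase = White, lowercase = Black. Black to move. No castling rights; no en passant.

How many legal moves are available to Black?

17

Black to move; king on c3.
In check: no.
Legal moves: Nh7, Nd7, Ng6+, Ne6, Kd4, Kc4, Kb4, Kd3, Kb3, Kd2, Kc2, Kb2, Ng3, Ne3, Nh2, Nd2, f5.
Count: 17.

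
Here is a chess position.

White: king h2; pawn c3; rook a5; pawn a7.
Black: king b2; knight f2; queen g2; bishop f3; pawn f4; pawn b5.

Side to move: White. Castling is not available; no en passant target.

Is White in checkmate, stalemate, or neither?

checkmate

White to move; white king on h2.
In check: yes, from the black queen on g2.
King squares — g1: attacked by Qg2; h1: attacked by Nf2; g2: attacked by Bf3; g3: attacked by Qg2; h3: attacked by Nf2.
Legal moves for White: none.
In check with no legal moves → checkmate.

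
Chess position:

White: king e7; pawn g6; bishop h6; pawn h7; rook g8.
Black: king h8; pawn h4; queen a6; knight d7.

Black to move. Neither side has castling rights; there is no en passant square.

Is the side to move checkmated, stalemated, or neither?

checkmate

Black to move; black king on h8.
In check: yes, from the white rook on g8.
King squares — g7: attacked by Bh6; h7: attacked by Pg6; g8: attacked by Ph7.
Legal moves for Black: none.
In check with no legal moves → checkmate.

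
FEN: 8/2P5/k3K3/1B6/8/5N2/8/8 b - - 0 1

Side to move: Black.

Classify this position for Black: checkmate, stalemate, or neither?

neither

Black to move; black king on a6.
In check: yes, from the white bishop on b5.
King squares — a5: available; b5: available; b6: available; a7: available; b7: available.
Legal moves for Black: Kb7, Ka7, Kb6, Kxb5, Ka5.
Black is in check but has 5 legal moves → neither.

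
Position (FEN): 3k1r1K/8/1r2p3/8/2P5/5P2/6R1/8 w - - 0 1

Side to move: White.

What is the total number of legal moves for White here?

White to move; king on h8.
In check: yes, from the black rook on f8.
Legal moves: Kh7, Kg7, Rg8.
Count: 3.

3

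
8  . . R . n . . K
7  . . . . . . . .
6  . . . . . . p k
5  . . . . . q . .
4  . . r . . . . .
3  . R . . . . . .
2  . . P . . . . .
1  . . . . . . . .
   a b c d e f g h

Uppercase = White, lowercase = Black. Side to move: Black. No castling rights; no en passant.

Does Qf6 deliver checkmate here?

After Qf6: white king on h8; in check: yes, from the black queen on f6.
White has 1 legal reply: Kg8.
In check but a legal move exists → not checkmate.

no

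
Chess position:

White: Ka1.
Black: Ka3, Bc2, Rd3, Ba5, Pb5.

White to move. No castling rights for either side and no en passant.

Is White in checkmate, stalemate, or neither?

White to move; white king on a1.
In check: no.
King squares — b1: attacked by Bc2; a2: attacked by Ka3; b2: attacked by Ka3.
Legal moves for White: none.
Not in check and no legal moves → stalemate.

stalemate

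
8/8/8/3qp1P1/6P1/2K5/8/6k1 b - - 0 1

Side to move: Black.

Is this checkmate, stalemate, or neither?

neither

Black to move; black king on g1.
In check: no.
Legal moves for Black include: Qg8, Qd8, Qa8, Qf7, Qd7, Qb7, Qe6, Qd6, Qc6+, Qc5+, Qb5, Qa5+, Qe4, Qd4+, Qc4+, Qf3+, Qd3+, Qb3+, ... (list truncated; more exist).
Black has legal moves and is not in check → neither.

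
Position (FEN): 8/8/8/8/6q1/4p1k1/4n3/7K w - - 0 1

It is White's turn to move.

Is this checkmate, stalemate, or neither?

stalemate

White to move; white king on h1.
In check: no.
King squares — g1: attacked by Ne2; g2: attacked by Kg3; h2: attacked by Kg3.
Legal moves for White: none.
Not in check and no legal moves → stalemate.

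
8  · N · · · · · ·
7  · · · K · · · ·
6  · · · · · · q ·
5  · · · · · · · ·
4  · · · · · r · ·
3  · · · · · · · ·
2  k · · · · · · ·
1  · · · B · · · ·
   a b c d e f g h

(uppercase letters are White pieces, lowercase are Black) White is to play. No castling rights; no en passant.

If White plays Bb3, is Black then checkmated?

no

After Bb3: black king on a2; in check: yes, from the white bishop on b3.
Black has 5 legal replies: Kxb3, Ka3, Kb2, Kb1, Ka1.
In check but a legal move exists → not checkmate.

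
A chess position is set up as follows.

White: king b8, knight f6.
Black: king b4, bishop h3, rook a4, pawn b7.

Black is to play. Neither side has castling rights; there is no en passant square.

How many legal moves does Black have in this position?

Black to move; king on b4.
In check: no.
Legal moves: Kc5, Kb5, Ka5, Kc4, Kc3, Kb3, Ka3, Ra8+, Ra7, Ra6, Ra5, Ra3, Ra2, Ra1, Bc8, Bd7, Be6, Bf5, Bg4, Bg2, Bf1, b6, b5.
Count: 23.

23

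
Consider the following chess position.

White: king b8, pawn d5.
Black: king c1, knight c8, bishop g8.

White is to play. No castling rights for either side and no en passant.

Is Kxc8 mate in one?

no

After Kxc8: black king on c1; in check: no.
Black is not in check, so this cannot be checkmate.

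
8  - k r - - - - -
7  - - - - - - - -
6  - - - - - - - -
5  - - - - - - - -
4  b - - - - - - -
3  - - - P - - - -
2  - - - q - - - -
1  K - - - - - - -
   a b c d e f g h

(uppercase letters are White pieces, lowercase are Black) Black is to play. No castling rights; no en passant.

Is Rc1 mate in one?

After Rc1: white king on a1; in check: yes, from the black rook on c1.
King squares — b1: attacked by Rc1; a2: attacked by Qd2; b2: attacked by Qd2.
White has no legal moves → checkmate.

yes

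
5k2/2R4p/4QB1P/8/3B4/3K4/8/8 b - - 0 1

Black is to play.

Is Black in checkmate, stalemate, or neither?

Black to move; black king on f8.
In check: no.
King squares — e7: attacked by Qe6; f7: attacked by Qe6; g7: attacked by Bf6; e8: attacked by Qe6; g8: attacked by Qe6.
Legal moves for Black: none.
Not in check and no legal moves → stalemate.

stalemate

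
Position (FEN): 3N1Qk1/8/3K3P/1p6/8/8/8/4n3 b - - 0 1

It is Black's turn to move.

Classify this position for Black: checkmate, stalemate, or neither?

neither

Black to move; black king on g8.
In check: yes, from the white queen on f8.
King squares — f7: attacked by Nd8; g7: attacked by Ph6; h7: available; f8: available; h8: attacked by Qf8.
Legal moves for Black: Kxf8, Kh7.
Black is in check but has 2 legal moves → neither.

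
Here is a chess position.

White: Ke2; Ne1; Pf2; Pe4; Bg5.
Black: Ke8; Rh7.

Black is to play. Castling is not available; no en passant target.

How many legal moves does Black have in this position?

Black to move; king on e8.
In check: no.
Legal moves: Kf8, Kf7, Kd7, Rh8, Rg7, Rf7, Re7, Rd7, Rc7, Rb7, Ra7, Rh6, Rh5, Rh4, Rh3, Rh2, Rh1.
Count: 17.

17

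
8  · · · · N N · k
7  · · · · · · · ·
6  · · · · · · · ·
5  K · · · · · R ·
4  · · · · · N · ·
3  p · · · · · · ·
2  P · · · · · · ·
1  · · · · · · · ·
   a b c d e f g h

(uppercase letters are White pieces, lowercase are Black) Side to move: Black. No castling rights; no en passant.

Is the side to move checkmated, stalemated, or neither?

Black to move; black king on h8.
In check: no.
King squares — g7: attacked by Rg5; h7: attacked by Nf8; g8: attacked by Rg5.
Legal moves for Black: none.
Not in check and no legal moves → stalemate.

stalemate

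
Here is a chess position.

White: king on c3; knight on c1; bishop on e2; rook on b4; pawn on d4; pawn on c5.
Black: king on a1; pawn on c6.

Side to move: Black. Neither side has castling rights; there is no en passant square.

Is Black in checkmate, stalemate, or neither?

Black to move; black king on a1.
In check: no.
King squares — b1: attacked by Rb4; a2: attacked by Nc1; b2: attacked by Kc3.
Legal moves for Black: none.
Not in check and no legal moves → stalemate.

stalemate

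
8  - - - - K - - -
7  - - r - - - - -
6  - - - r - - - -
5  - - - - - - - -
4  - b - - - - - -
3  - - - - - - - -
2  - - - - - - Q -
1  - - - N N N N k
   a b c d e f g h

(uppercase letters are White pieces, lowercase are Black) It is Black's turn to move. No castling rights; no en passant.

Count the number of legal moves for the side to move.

Black to move; king on h1.
In check: yes, from the white queen on g2.
Legal moves: none.
Count: 0.

0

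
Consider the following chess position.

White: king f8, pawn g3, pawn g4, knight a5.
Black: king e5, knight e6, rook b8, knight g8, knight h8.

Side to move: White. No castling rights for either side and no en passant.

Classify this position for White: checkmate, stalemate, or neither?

checkmate

White to move; white king on f8.
In check: yes, from the black knight on e6 and the black rook on b8.
King squares — e7: attacked by Ng8; f7: attacked by Nh8; g7: attacked by Ne6; e8: attacked by Rb8; g8: attacked by Rb8.
Legal moves for White: none.
In check with no legal moves → checkmate.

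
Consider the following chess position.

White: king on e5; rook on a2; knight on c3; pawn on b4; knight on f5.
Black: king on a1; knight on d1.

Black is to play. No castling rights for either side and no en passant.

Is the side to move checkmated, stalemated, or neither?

checkmate

Black to move; black king on a1.
In check: yes, from the white rook on a2.
King squares — b1: attacked by Nc3; a2: attacked by Nc3; b2: attacked by Ra2.
Legal moves for Black: none.
In check with no legal moves → checkmate.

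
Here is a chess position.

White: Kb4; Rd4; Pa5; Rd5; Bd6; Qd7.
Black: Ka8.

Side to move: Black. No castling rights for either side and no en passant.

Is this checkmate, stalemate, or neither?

stalemate

Black to move; black king on a8.
In check: no.
King squares — a7: attacked by Qd7; b7: attacked by Qd7; b8: attacked by Bd6.
Legal moves for Black: none.
Not in check and no legal moves → stalemate.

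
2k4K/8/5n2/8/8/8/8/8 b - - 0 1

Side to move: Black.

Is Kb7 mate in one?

After Kb7: white king on h8; in check: no.
White is not in check, so this cannot be checkmate.

no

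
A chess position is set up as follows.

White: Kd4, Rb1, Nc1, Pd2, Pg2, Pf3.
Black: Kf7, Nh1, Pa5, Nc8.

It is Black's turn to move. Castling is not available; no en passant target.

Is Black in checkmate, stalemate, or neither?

Black to move; black king on f7.
In check: no.
Legal moves for Black: Ne7, Na7, Nd6, Nb6, Kg8, Kf8, Ke8, Kg7, Ke7, Kg6, Kf6, Ke6, Ng3, Nf2, a4.
Black has 15 legal moves and is not in check → neither.

neither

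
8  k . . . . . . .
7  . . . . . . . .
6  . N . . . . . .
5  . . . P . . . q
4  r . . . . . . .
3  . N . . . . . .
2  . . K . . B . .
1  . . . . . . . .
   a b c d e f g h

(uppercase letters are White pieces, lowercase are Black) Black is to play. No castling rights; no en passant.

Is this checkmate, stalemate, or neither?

Black to move; black king on a8.
In check: yes, from the white knight on b6.
Legal moves for Black: Kb8, Kb7, Ka7.
Black is in check but has 3 legal moves → neither.

neither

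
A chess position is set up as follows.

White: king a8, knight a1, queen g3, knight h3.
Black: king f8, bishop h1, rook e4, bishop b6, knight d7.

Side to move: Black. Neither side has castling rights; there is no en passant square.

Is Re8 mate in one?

yes

After Re8: white king on a8; in check: yes, from the black bishop on h1 and the black rook on e8.
King squares — a7: attacked by Bb6; b7: attacked by Bh1; b8: attacked by Nd7.
White has no legal moves → checkmate.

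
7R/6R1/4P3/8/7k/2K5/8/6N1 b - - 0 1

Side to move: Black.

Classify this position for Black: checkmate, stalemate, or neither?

Black to move; black king on h4.
In check: yes, from the white rook on h8.
King squares — g3: attacked by Rg7; h3: attacked by Ng1; g4: attacked by Rg7; g5: attacked by Rg7; h5: attacked by Rh8.
Legal moves for Black: none.
In check with no legal moves → checkmate.

checkmate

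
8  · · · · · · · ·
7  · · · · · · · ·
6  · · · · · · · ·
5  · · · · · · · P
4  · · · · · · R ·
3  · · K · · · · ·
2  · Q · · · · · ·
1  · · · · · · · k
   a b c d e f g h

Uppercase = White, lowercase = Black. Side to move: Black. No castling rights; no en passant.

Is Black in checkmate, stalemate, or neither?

stalemate

Black to move; black king on h1.
In check: no.
King squares — g1: attacked by Rg4; g2: attacked by Qb2; h2: attacked by Qb2.
Legal moves for Black: none.
Not in check and no legal moves → stalemate.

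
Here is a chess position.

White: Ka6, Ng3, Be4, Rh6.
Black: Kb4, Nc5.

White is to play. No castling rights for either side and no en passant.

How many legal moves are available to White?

2

White to move; king on a6.
In check: yes, from the black knight on c5.
Legal moves: Ka7, Kb6.
Count: 2.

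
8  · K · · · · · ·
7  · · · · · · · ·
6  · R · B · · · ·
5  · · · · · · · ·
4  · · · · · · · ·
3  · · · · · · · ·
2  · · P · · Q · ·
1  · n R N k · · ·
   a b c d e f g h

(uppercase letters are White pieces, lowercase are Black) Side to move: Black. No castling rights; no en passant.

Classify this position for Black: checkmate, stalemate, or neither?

Black to move; black king on e1.
In check: yes, from the white queen on f2.
King squares — d1: attacked by Rc1; f1: attacked by Qf2; d2: attacked by Qf2; e2: attacked by Qf2; f2: attacked by Nd1.
Legal moves for Black: none.
In check with no legal moves → checkmate.

checkmate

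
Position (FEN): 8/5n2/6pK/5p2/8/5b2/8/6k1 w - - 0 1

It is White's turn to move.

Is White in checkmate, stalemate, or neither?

neither

White to move; white king on h6.
In check: yes, from the black knight on f7.
Legal moves for White: Kh7, Kg7, Kxg6.
White is in check but has 3 legal moves → neither.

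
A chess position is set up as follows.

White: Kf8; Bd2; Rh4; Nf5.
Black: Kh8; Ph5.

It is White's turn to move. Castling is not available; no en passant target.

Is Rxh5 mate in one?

yes

After Rxh5: black king on h8; in check: yes, from the white rook on h5.
King squares — g7: attacked by Nf5; h7: attacked by Rh5; g8: attacked by Kf8.
Black has no legal moves → checkmate.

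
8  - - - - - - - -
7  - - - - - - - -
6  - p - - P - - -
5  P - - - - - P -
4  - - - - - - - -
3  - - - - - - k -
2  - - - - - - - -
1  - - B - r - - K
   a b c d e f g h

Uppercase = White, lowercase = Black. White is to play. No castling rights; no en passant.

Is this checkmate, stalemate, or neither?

checkmate

White to move; white king on h1.
In check: yes, from the black rook on e1.
King squares — g1: attacked by Re1; g2: attacked by Kg3; h2: attacked by Kg3.
Legal moves for White: none.
In check with no legal moves → checkmate.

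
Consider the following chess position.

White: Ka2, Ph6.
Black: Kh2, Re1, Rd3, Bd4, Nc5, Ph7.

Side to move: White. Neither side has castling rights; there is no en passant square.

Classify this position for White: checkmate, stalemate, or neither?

White to move; white king on a2.
In check: no.
King squares — a1: attacked by Re1; b1: attacked by Re1; b2: attacked by Bd4; a3: attacked by Rd3; b3: attacked by Rd3.
Legal moves for White: none.
Not in check and no legal moves → stalemate.

stalemate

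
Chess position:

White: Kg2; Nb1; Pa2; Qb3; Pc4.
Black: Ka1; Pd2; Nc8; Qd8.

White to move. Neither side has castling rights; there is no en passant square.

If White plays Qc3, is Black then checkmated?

After Qc3: black king on a1; in check: yes, from the white queen on c3.
Black has 2 legal replies: Kxa2, Kxb1.
In check but a legal move exists → not checkmate.

no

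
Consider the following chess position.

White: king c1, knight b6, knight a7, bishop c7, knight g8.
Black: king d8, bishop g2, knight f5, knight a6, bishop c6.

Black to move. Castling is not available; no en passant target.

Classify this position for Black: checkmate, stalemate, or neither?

Black to move; black king on d8.
In check: yes, from the white bishop on c7.
King squares — c7: available; d7: attacked by Nb6; e7: attacked by Ng8; c8: attacked by Nb6; e8: available.
Legal moves for Black: Ke8, Kxc7, Nxc7.
Black is in check but has 3 legal moves → neither.

neither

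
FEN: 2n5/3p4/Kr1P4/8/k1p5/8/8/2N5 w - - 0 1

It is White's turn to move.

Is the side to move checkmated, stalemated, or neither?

White to move; white king on a6.
In check: yes, from the black rook on b6.
King squares — a5: attacked by Ka4; b5: attacked by Ka4; b6: attacked by Nc8; a7: attacked by Nc8; b7: attacked by Rb6.
Legal moves for White: none.
In check with no legal moves → checkmate.

checkmate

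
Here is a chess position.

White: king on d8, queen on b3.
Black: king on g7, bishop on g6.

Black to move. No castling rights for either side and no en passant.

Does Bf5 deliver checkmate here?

no

After Bf5: white king on d8; in check: no.
White is not in check, so this cannot be checkmate.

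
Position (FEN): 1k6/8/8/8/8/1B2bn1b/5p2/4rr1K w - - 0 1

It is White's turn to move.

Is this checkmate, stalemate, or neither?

checkmate

White to move; white king on h1.
In check: yes, from the black rook on f1.
King squares — g1: attacked by Rf1; g2: attacked by Bh3; h2: attacked by Nf3.
Legal moves for White: none.
In check with no legal moves → checkmate.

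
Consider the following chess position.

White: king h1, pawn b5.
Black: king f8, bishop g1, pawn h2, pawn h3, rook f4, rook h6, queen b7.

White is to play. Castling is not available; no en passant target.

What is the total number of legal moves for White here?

White to move; king on h1.
In check: yes, from the black queen on b7.
Legal moves: none.
Count: 0.

0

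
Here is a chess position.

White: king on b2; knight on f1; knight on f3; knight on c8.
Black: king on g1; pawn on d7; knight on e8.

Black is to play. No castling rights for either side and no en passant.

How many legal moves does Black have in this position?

Black to move; king on g1.
In check: yes, from the white knight on f3.
Legal moves: Kg2, Kf2, Kh1, Kxf1.
Count: 4.

4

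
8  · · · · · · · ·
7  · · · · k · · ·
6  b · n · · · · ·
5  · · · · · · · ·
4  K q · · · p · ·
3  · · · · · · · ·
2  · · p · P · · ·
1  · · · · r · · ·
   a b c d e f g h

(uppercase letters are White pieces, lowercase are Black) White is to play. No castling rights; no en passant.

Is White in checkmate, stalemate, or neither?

White to move; white king on a4.
In check: yes, from the black queen on b4.
King squares — a3: attacked by Qb4; b3: attacked by Qb4; b4: attacked by Nc6; a5: attacked by Qb4; b5: attacked by Qb4.
Legal moves for White: none.
In check with no legal moves → checkmate.

checkmate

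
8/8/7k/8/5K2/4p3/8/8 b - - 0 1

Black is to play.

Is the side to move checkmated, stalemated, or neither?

neither

Black to move; black king on h6.
In check: no.
Legal moves for Black: Kh7, Kg7, Kg6, Kh5, e2.
Black has 5 legal moves and is not in check → neither.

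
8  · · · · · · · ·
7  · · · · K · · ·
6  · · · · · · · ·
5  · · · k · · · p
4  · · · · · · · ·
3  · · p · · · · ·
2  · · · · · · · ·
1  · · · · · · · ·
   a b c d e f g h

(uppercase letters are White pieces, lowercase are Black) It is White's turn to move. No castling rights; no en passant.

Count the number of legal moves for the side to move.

6

White to move; king on e7.
In check: no.
Legal moves: Kf8, Ke8, Kd8, Kf7, Kd7, Kf6.
Count: 6.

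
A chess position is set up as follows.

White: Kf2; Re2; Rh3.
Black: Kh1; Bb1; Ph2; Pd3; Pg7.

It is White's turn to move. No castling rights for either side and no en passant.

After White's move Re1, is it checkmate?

After Re1: black king on h1; in check: yes, from the white rook on e1.
King squares — g1: attacked by Re1; g2: attacked by Kf2; h2: own pawn.
Black has no legal moves → checkmate.

yes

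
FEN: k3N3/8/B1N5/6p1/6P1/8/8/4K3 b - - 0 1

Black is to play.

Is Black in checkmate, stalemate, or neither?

stalemate

Black to move; black king on a8.
In check: no.
King squares — a7: attacked by Nc6; b7: attacked by Ba6; b8: attacked by Nc6.
Legal moves for Black: none.
Not in check and no legal moves → stalemate.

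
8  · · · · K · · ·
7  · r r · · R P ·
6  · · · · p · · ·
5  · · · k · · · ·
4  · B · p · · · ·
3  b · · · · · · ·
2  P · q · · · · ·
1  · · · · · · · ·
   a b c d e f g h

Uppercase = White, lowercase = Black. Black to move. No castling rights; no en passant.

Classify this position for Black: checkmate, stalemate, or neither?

neither

Black to move; black king on d5.
In check: no.
Legal moves for Black include: Rc8#, Rxf7, Re7+, Rd7, Rc6, Rc5, Rc4, Rc3, Rb8#, Ra7, Rb6, Rb5, Rxb4, Kc6, Ke5, Ke4, Kc4, Bxb4, ... (list truncated; more exist).
Black has legal moves and is not in check → neither.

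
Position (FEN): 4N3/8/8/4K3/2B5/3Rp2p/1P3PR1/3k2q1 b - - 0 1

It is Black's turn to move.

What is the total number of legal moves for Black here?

Black to move; king on d1.
In check: yes, from the white rook on d3.
Legal moves: Ke2, Kc2, Ke1, Kc1.
Count: 4.

4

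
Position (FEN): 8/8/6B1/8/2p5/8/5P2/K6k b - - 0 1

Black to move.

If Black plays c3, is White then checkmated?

no

After c3: white king on a1; in check: no.
White is not in check, so this cannot be checkmate.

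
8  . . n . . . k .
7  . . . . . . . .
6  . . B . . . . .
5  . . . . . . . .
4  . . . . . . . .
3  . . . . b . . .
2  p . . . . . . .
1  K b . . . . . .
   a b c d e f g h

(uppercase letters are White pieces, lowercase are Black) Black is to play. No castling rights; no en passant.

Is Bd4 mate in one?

After Bd4: white king on a1; in check: yes, from the black bishop on d4.
King squares — b1: attacked by Pa2; a2: attacked by Bb1; b2: attacked by Bd4.
White has no legal moves → checkmate.

yes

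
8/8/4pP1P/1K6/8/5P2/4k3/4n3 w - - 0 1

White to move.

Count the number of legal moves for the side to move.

11

White to move; king on b5.
In check: no.
Legal moves: Kc6, Kb6, Ka6, Kc5, Ka5, Kc4, Kb4, Ka4, h7, f7, f4.
Count: 11.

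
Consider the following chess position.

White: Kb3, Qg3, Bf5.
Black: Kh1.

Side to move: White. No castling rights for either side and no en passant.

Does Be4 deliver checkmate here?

After Be4: black king on h1; in check: yes, from the white bishop on e4.
King squares — g1: attacked by Qg3; g2: attacked by Qg3; h2: attacked by Qg3.
Black has no legal moves → checkmate.

yes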